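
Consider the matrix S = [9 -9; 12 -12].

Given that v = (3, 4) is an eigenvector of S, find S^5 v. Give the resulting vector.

First find the eigenvalue: Sv = (-9, -12) = -3·(3, 4), so λ = -3.
Then S^5 v = λ^5·v = (-3)^5·(3, 4) = -243·(3, 4) = (-729, -972).

(-729, -972)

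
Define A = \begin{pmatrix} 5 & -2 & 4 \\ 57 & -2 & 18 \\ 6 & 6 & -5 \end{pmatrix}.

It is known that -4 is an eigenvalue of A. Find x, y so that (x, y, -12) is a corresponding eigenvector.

4, -6

We need (A + 4I)v = 0.
A + 4I = [[9, -2, 4], [57, 2, 18], [6, 6, -1]].
Row 1: (9)·x + (-2)·y + (4)·-12 = 0
Row 2: (57)·x + (2)·y + (18)·-12 = 0
Row 3: (6)·x + (6)·y + (-1)·-12 = 0
Solving gives x = 4, y = -6.
Check: A·(4, -6, -12) = (-16, 24, 48) = -4·(4, -6, -12).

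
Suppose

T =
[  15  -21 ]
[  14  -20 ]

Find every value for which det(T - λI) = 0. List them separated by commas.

-6, 1

det(T - tI) = (15 - t)(-20 - t) - (-21)·(14) = t^2 + 5t - 6.
This factors as (t + 6)·(t - 1) = 0.
Eigenvalues: -6, 1.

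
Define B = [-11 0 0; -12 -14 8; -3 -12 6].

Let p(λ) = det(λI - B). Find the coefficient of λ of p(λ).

p(λ) = λ^3 + 19λ^2 + 100λ + 132.
The coefficient of λ is 100.

100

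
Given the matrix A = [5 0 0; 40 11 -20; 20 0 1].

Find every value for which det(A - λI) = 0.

Compute the characteristic polynomial p(r) = det(rI - A).
Expanding along the first row, p(r) = r^3 - 17r^2 + 71r - 55.
Since p(1) = 0, r = 1 is a root.
Factor out (r - 1): p(r) = (r - 1)·(r^2 - 16r + 55).
The quadratic factors as (r - 5)·(r - 11).
Eigenvalues: 1, 5, 11.

1, 5, 11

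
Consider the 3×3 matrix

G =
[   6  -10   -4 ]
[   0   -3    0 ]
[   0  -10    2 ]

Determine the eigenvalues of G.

-3, 2, 6

The characteristic polynomial is p(t) = det(tI - G).
Cofactor expansion gives p(t) = t^3 - 5t^2 - 12t + 36.
Since p(-3) = 0, t = -3 is a root.
Factor out (t + 3): p(t) = (t + 3)·(t^2 - 8t + 12).
The quadratic factors as (t - 2)·(t - 6).
Eigenvalues: -3, 2, 6.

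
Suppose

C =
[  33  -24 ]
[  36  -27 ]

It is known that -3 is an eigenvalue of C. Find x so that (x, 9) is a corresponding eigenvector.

6

We need (C + 3I)v = 0.
C + 3I = [[36, -24], [36, -24]].
Row 1: (36)·x + (-24)·9 = 0
Row 2: (36)·x + (-24)·9 = 0
Solving gives x = 6.
Check: C·(6, 9) = (-18, -27) = -3·(6, 9).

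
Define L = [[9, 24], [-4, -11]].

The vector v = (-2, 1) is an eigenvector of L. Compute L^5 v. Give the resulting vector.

(486, -243)

First find the eigenvalue: Lv = (6, -3) = -3·(-2, 1), so λ = -3.
Then L^5 v = λ^5·v = (-3)^5·(-2, 1) = -243·(-2, 1) = (486, -243).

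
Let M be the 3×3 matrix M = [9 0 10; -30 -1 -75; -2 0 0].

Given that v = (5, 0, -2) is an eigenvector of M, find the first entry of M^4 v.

3125

First find the eigenvalue: Mv = (25, 0, -10) = 5·(5, 0, -2), so λ = 5.
Then M^4 v = λ^4·v = 5^4·(5, 0, -2) = 625·(5, 0, -2) = (3125, 0, -1250).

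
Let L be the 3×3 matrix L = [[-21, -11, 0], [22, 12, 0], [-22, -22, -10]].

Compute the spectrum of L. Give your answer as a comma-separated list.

The characteristic polynomial is p(t) = det(tI - L).
Expanding the 3×3 determinant: p(t) = t^3 + 19t^2 + 80t - 100.
Rational-root test: t = -10 gives p(-10) = 0.
Dividing by (t + 10) leaves t^2 + 9t - 10.
The quadratic factors as (t + 10)·(t - 1).
Eigenvalues: -10, -10, 1.

-10, -10, 1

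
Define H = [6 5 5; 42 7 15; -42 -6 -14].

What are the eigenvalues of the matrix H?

-8, 1, 6

Compute the characteristic polynomial p(λ) = det(λI - H).
Cofactor expansion gives p(λ) = λ^3 + λ^2 - 50λ + 48.
Rational-root test: λ = -8 gives p(-8) = 0.
Dividing by (λ + 8) leaves λ^2 - 7λ + 6.
The quadratic factors as (λ - 1)·(λ - 6).
Eigenvalues: -8, 1, 6.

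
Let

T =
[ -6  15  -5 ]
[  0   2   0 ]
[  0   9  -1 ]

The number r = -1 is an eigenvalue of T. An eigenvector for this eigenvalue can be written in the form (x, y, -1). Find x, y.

We need (T + 1I)v = 0.
T + 1I = [[-5, 15, -5], [0, 3, 0], [0, 9, 0]].
Row 1: (-5)·x + (15)·y + (-5)·-1 = 0
Row 2: (0)·x + (3)·y + (0)·-1 = 0
Row 3: (0)·x + (9)·y + (0)·-1 = 0
Solving gives x = 1, y = 0.
Check: T·(1, 0, -1) = (-1, 0, 1) = -1·(1, 0, -1).

1, 0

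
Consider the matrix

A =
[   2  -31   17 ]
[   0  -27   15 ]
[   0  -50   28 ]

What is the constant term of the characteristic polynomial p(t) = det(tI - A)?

p(0) = det(0·I − A) = det(−A) = (−1)^3·det(A).
det(A) = -12, so p(0) = 12.

12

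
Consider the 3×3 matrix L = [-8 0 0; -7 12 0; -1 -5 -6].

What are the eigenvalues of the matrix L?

-8, -6, 12

L is lower triangular, so its eigenvalues are the diagonal entries.
Diagonal: -8, 12, -6.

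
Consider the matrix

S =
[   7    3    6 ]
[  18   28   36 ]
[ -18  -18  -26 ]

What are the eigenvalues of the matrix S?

Compute the characteristic polynomial p(lambda) = det(lambda·I - S).
Cofactor expansion gives p(lambda) = lambda^3 - 9·lambda^2 - 12·lambda + 20.
Try lambda = 1: p(1) = 0, so 1 is a root.
Dividing by (lambda - 1) leaves lambda^2 - 8·lambda - 20.
The quadratic factors as (lambda + 2)·(lambda - 10).
Eigenvalues: -2, 1, 10.

-2, 1, 10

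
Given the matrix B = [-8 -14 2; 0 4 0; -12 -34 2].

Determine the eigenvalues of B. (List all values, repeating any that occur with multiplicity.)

-4, -2, 4

Compute the characteristic polynomial p(lambda) = det(lambda·I - B).
Expanding the 3×3 determinant: p(lambda) = lambda^3 + 2·lambda^2 - 16·lambda - 32.
Since p(-2) = 0, lambda = -2 is a root.
Factor out (lambda + 2): p(lambda) = (lambda + 2)·(lambda^2 - 16).
The quadratic factors as (lambda + 4)·(lambda - 4).
Eigenvalues: -4, -2, 4.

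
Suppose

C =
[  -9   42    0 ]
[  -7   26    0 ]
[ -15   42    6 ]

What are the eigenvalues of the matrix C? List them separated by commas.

Set up det(μI - C) = 0.
Cofactor expansion gives p(μ) = μ^3 - 23μ^2 + 162μ - 360.
Try μ = 5: p(5) = 0, so 5 is a root.
Factor out (μ - 5): p(μ) = (μ - 5)·(μ^2 - 18μ + 72).
The quadratic factors as (μ - 6)·(μ - 12).
Eigenvalues: 5, 6, 12.

5, 6, 12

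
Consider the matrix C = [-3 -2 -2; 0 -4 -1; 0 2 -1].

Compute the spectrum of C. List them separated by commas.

Compute the characteristic polynomial p(λ) = det(λI - C).
Expanding along the first row, p(λ) = λ^3 + 8λ^2 + 21λ + 18.
Since p(-3) = 0, λ = -3 is a root.
Factor out (λ + 3): p(λ) = (λ + 3)·(λ^2 + 5λ + 6).
The quadratic factors as (λ + 3)·(λ + 2).
Eigenvalues: -3, -3, -2.

-3, -3, -2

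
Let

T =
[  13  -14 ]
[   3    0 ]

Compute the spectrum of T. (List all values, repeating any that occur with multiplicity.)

6, 7

det(T - tI) = (13 - t)(0 - t) - (-14)·(3) = t^2 - 13t + 42.
This factors as (t - 6)·(t - 7) = 0.
Eigenvalues: 6, 7.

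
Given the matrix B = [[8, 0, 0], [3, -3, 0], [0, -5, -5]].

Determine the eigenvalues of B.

B is lower triangular, so its eigenvalues are the diagonal entries.
Diagonal: 8, -3, -5.

-5, -3, 8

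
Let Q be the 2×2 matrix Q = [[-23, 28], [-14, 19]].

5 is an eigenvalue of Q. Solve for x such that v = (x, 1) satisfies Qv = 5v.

We need (Q - 5I)v = 0.
Q - 5I = [[-28, 28], [-14, 14]].
Row 1: (-28)·x + (28)·1 = 0
Row 2: (-14)·x + (14)·1 = 0
Solving gives x = 1.
Check: Q·(1, 1) = (5, 5) = 5·(1, 1).

1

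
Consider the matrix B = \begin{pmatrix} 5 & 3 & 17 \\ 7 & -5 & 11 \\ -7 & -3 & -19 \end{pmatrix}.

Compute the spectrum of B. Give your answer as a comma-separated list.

Set up det(sI - B) = 0.
Expanding the 3×3 determinant: p(s) = s^3 + 19s^2 + 106s + 144.
Try s = -8: p(-8) = 0, so -8 is a root.
Factor out (s + 8): p(s) = (s + 8)·(s^2 + 11s + 18).
The quadratic factors as (s + 9)·(s + 2).
Eigenvalues: -9, -8, -2.

-9, -8, -2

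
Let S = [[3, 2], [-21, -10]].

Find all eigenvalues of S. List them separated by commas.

det(S - sI) = (3 - s)(-10 - s) - (2)·(-21) = s^2 + 7s + 12.
This factors as (s + 4)·(s + 3) = 0.
Eigenvalues: -4, -3.

-4, -3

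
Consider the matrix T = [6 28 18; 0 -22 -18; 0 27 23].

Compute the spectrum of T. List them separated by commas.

Set up det(tI - T) = 0.
Expanding along the first row, p(t) = t^3 - 7t^2 - 14t + 120.
Try t = -4: p(-4) = 0, so -4 is a root.
Factor out (t + 4): p(t) = (t + 4)·(t^2 - 11t + 30).
The quadratic factors as (t - 5)·(t - 6).
Eigenvalues: -4, 5, 6.

-4, 5, 6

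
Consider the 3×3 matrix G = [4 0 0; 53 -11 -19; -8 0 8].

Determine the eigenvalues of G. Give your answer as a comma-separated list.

The characteristic polynomial is p(λ) = det(λI - G).
Expanding the 3×3 determinant: p(λ) = λ^3 - λ^2 - 100λ + 352.
Try λ = 8: p(8) = 0, so 8 is a root.
Factor out (λ - 8): p(λ) = (λ - 8)·(λ^2 + 7λ - 44).
The quadratic factors as (λ + 11)·(λ - 4).
Eigenvalues: -11, 4, 8.

-11, 4, 8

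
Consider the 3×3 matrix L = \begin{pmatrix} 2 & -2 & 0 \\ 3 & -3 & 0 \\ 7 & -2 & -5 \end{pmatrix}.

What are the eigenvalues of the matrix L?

-5, -1, 0

The characteristic polynomial is p(λ) = det(λI - L).
Expanding the 3×3 determinant: p(λ) = λ^3 + 6λ^2 + 5λ.
Try λ = 0: p(0) = 0, so 0 is a root.
Dividing by λ leaves λ^2 + 6λ + 5.
The quadratic factors as (λ + 5)·(λ + 1).
Eigenvalues: -5, -1, 0.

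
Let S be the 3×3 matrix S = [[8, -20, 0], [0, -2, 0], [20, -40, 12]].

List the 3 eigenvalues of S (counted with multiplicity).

-2, 8, 12

Set up det(μI - S) = 0.
Expanding the 3×3 determinant: p(μ) = μ^3 - 18μ^2 + 56μ + 192.
Since p(-2) = 0, μ = -2 is a root.
Factor out (μ + 2): p(μ) = (μ + 2)·(μ^2 - 20μ + 96).
The quadratic factors as (μ - 8)·(μ - 12).
Eigenvalues: -2, 8, 12.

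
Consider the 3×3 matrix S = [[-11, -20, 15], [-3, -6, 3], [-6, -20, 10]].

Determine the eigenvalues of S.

-6, -5, 4

Set up det(rI - S) = 0.
Expanding the 3×3 determinant: p(r) = r^3 + 7r^2 - 14r - 120.
Try r = 4: p(4) = 0, so 4 is a root.
Dividing by (r - 4) leaves r^2 + 11r + 30.
The quadratic factors as (r + 6)·(r + 5).
Eigenvalues: -6, -5, 4.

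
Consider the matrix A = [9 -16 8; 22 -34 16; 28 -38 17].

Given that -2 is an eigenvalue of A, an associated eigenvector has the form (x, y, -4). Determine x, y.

0, -2

We need (A + 2I)v = 0.
A + 2I = [[11, -16, 8], [22, -32, 16], [28, -38, 19]].
Row 1: (11)·x + (-16)·y + (8)·-4 = 0
Row 2: (22)·x + (-32)·y + (16)·-4 = 0
Row 3: (28)·x + (-38)·y + (19)·-4 = 0
Solving gives x = 0, y = -2.
Check: A·(0, -2, -4) = (0, 4, 8) = -2·(0, -2, -4).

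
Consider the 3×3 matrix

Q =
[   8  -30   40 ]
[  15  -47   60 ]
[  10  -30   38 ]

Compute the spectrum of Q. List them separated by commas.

Set up det(μI - Q) = 0.
Expanding along the first row, p(μ) = μ^3 + μ^2 - 8μ - 12.
Try μ = -2: p(-2) = 0, so -2 is a root.
Factor out (μ + 2): p(μ) = (μ + 2)·(μ^2 - μ - 6).
The quadratic factors as (μ + 2)·(μ - 3).
Eigenvalues: -2, -2, 3.

-2, -2, 3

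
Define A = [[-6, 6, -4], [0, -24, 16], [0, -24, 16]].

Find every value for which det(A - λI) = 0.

-8, -6, 0

Compute the characteristic polynomial p(λ) = det(λI - A).
Cofactor expansion gives p(λ) = λ^3 + 14λ^2 + 48λ.
Since p(0) = 0, λ = 0 is a root.
Dividing by λ leaves λ^2 + 14λ + 48.
The quadratic factors as (λ + 8)·(λ + 6).
Eigenvalues: -8, -6, 0.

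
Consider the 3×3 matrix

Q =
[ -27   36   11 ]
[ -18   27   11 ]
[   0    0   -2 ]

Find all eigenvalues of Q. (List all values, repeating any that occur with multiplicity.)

Compute the characteristic polynomial p(lambda) = det(lambda·I - Q).
Expanding the 3×3 determinant: p(lambda) = lambda^3 + 2·lambda^2 - 81·lambda - 162.
Try lambda = -2: p(-2) = 0, so -2 is a root.
Factor out (lambda + 2): p(lambda) = (lambda + 2)·(lambda^2 - 81).
The quadratic factors as (lambda + 9)·(lambda - 9).
Eigenvalues: -9, -2, 9.

-9, -2, 9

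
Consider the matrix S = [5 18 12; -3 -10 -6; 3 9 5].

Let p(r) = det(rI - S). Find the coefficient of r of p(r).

-3

p(r) = r^3 - 3r - 2.
The coefficient of r is -3.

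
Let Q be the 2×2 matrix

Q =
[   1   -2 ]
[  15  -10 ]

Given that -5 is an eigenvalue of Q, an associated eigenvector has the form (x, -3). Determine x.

-1

We need (Q + 5I)v = 0.
Q + 5I = [[6, -2], [15, -5]].
Row 1: (6)·x + (-2)·-3 = 0
Row 2: (15)·x + (-5)·-3 = 0
Solving gives x = -1.
Check: Q·(-1, -3) = (5, 15) = -5·(-1, -3).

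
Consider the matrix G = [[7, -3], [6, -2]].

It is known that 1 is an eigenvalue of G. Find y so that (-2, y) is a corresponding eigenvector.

We need (G - 1I)v = 0.
G - 1I = [[6, -3], [6, -3]].
Row 1: (6)·-2 + (-3)·y = 0
Row 2: (6)·-2 + (-3)·y = 0
Solving gives y = -4.
Check: G·(-2, -4) = (-2, -4) = 1·(-2, -4).

-4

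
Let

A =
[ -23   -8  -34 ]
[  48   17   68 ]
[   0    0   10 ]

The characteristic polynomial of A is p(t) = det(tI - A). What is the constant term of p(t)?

70

p(t) = t^3 - 4t^2 - 67t + 70.
The constant term is 70.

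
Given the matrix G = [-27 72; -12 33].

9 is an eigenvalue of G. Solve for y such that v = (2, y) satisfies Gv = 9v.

1

We need (G - 9I)v = 0.
G - 9I = [[-36, 72], [-12, 24]].
Row 1: (-36)·2 + (72)·y = 0
Row 2: (-12)·2 + (24)·y = 0
Solving gives y = 1.
Check: G·(2, 1) = (18, 9) = 9·(2, 1).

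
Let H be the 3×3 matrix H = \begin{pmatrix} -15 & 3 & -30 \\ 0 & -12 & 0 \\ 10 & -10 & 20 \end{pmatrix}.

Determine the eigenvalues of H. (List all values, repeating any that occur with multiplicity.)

Compute the characteristic polynomial p(t) = det(tI - H).
Expanding the 3×3 determinant: p(t) = t^3 + 7t^2 - 60t.
Rational-root test: t = 0 gives p(0) = 0.
Dividing by t leaves t^2 + 7t - 60.
The quadratic factors as (t + 12)·(t - 5).
Eigenvalues: -12, 0, 5.

-12, 0, 5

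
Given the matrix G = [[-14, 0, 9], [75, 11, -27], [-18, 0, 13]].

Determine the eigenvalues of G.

-5, 4, 11

Compute the characteristic polynomial p(λ) = det(λI - G).
Expanding along the first row, p(λ) = λ^3 - 10λ^2 - 31λ + 220.
Rational-root test: λ = 4 gives p(4) = 0.
Dividing by (λ - 4) leaves λ^2 - 6λ - 55.
The quadratic factors as (λ + 5)·(λ - 11).
Eigenvalues: -5, 4, 11.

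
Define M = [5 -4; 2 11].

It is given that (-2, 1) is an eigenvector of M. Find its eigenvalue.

Compute Mv: M·(-2, 1) = (-14, 7).
Since Mv = λv, compare component 1: -14 = λ·-2, so λ = 7.

7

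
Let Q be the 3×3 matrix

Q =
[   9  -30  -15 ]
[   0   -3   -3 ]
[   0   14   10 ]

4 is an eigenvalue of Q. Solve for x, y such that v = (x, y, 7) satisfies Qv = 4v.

3, -3

We need (Q - 4I)v = 0.
Q - 4I = [[5, -30, -15], [0, -7, -3], [0, 14, 6]].
Row 1: (5)·x + (-30)·y + (-15)·7 = 0
Row 2: (0)·x + (-7)·y + (-3)·7 = 0
Row 3: (0)·x + (14)·y + (6)·7 = 0
Solving gives x = 3, y = -3.
Check: Q·(3, -3, 7) = (12, -12, 28) = 4·(3, -3, 7).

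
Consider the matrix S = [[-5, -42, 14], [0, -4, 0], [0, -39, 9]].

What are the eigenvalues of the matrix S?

The characteristic polynomial is p(s) = det(sI - S).
Expanding the 3×3 determinant: p(s) = s^3 - 61s - 180.
Since p(-4) = 0, s = -4 is a root.
Dividing by (s + 4) leaves s^2 - 4s - 45.
The quadratic factors as (s + 5)·(s - 9).
Eigenvalues: -5, -4, 9.

-5, -4, 9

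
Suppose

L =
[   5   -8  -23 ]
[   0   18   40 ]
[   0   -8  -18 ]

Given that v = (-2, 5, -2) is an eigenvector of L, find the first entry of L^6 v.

-128

First find the eigenvalue: Lv = (-4, 10, -4) = 2·(-2, 5, -2), so λ = 2.
Then L^6 v = λ^6·v = 2^6·(-2, 5, -2) = 64·(-2, 5, -2) = (-128, 320, -128).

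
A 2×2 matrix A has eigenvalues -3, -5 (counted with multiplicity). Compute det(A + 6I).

3

If A has eigenvalues -3, -5, then A + 6I has eigenvalues 3, 1.
det(A + 6I) = (3) · (1) = 3.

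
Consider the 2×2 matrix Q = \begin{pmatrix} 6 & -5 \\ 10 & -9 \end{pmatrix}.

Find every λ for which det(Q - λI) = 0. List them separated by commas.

-4, 1

det(Q - rI) = (6 - r)(-9 - r) - (-5)·(10) = r^2 + 3r - 4.
This factors as (r + 4)·(r - 1) = 0.
Eigenvalues: -4, 1.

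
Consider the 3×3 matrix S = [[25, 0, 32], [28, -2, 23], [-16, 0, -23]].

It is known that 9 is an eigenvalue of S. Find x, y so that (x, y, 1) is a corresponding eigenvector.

We need (S - 9I)v = 0.
S - 9I = [[16, 0, 32], [28, -11, 23], [-16, 0, -32]].
Row 1: (16)·x + (0)·y + (32)·1 = 0
Row 2: (28)·x + (-11)·y + (23)·1 = 0
Row 3: (-16)·x + (0)·y + (-32)·1 = 0
Solving gives x = -2, y = -3.
Check: S·(-2, -3, 1) = (-18, -27, 9) = 9·(-2, -3, 1).

-2, -3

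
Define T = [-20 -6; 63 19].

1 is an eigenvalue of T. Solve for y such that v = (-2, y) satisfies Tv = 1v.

We need (T - 1I)v = 0.
T - 1I = [[-21, -6], [63, 18]].
Row 1: (-21)·-2 + (-6)·y = 0
Row 2: (63)·-2 + (18)·y = 0
Solving gives y = 7.
Check: T·(-2, 7) = (-2, 7) = 1·(-2, 7).

7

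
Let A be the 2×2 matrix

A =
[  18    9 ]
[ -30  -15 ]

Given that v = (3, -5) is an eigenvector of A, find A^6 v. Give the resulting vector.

First find the eigenvalue: Av = (9, -15) = 3·(3, -5), so λ = 3.
Then A^6 v = λ^6·v = 3^6·(3, -5) = 729·(3, -5) = (2187, -3645).

(2187, -3645)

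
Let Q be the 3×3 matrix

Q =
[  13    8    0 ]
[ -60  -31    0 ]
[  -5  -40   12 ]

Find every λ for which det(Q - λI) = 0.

Set up det(μI - Q) = 0.
Expanding along the first row, p(μ) = μ^3 + 6μ^2 - 139μ - 924.
Try μ = -11: p(-11) = 0, so -11 is a root.
Factor out (μ + 11): p(μ) = (μ + 11)·(μ^2 - 5μ - 84).
The quadratic factors as (μ + 7)·(μ - 12).
Eigenvalues: -11, -7, 12.

-11, -7, 12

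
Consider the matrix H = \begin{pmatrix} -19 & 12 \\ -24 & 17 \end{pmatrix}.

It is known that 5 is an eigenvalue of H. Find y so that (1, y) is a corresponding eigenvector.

2

We need (H - 5I)v = 0.
H - 5I = [[-24, 12], [-24, 12]].
Row 1: (-24)·1 + (12)·y = 0
Row 2: (-24)·1 + (12)·y = 0
Solving gives y = 2.
Check: H·(1, 2) = (5, 10) = 5·(1, 2).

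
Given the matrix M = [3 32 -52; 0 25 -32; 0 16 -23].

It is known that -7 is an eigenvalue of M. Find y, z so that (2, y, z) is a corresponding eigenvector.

We need (M + 7I)v = 0.
M + 7I = [[10, 32, -52], [0, 32, -32], [0, 16, -16]].
Row 1: (10)·2 + (32)·y + (-52)·z = 0
Row 2: (0)·2 + (32)·y + (-32)·z = 0
Row 3: (0)·2 + (16)·y + (-16)·z = 0
Solving gives y = 1, z = 1.
Check: M·(2, 1, 1) = (-14, -7, -7) = -7·(2, 1, 1).

1, 1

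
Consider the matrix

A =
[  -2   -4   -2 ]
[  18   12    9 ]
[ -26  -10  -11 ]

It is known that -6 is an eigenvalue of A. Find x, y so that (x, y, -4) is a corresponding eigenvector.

We need (A + 6I)v = 0.
A + 6I = [[4, -4, -2], [18, 18, 9], [-26, -10, -5]].
Row 1: (4)·x + (-4)·y + (-2)·-4 = 0
Row 2: (18)·x + (18)·y + (9)·-4 = 0
Row 3: (-26)·x + (-10)·y + (-5)·-4 = 0
Solving gives x = 0, y = 2.
Check: A·(0, 2, -4) = (0, -12, 24) = -6·(0, 2, -4).

0, 2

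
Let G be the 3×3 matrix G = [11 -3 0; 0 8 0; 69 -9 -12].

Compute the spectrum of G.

Compute the characteristic polynomial p(λ) = det(λI - G).
Expanding the 3×3 determinant: p(λ) = λ^3 - 7λ^2 - 140λ + 1056.
Rational-root test: λ = 8 gives p(8) = 0.
Factor out (λ - 8): p(λ) = (λ - 8)·(λ^2 + λ - 132).
The quadratic factors as (λ + 12)·(λ - 11).
Eigenvalues: -12, 8, 11.

-12, 8, 11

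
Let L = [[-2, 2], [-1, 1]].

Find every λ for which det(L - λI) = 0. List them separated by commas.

det(L - λI) = (-2 - λ)(1 - λ) - (2)·(-1) = λ^2 + λ.
This factors as (λ + 1)·λ = 0.
Eigenvalues: -1, 0.

-1, 0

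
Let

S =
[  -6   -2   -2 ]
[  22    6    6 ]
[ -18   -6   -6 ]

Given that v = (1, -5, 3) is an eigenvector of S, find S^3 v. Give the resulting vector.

First find the eigenvalue: Sv = (-2, 10, -6) = -2·(1, -5, 3), so λ = -2.
Then S^3 v = λ^3·v = (-2)^3·(1, -5, 3) = -8·(1, -5, 3) = (-8, 40, -24).

(-8, 40, -24)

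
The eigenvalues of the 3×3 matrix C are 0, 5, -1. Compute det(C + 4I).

If C has eigenvalues 0, 5, -1, then C + 4I has eigenvalues 4, 9, 3.
det(C + 4I) = (4) · (9) · (3) = 108.

108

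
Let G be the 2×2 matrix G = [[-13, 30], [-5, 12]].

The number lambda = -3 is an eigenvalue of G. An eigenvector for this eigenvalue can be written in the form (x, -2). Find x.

We need (G + 3I)v = 0.
G + 3I = [[-10, 30], [-5, 15]].
Row 1: (-10)·x + (30)·-2 = 0
Row 2: (-5)·x + (15)·-2 = 0
Solving gives x = -6.
Check: G·(-6, -2) = (18, 6) = -3·(-6, -2).

-6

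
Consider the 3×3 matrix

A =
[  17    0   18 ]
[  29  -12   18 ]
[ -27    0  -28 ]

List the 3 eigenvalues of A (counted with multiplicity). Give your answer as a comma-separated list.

Set up det(rI - A) = 0.
Expanding the 3×3 determinant: p(r) = r^3 + 23r^2 + 142r + 120.
Rational-root test: r = -10 gives p(-10) = 0.
Factor out (r + 10): p(r) = (r + 10)·(r^2 + 13r + 12).
The quadratic factors as (r + 12)·(r + 1).
Eigenvalues: -12, -10, -1.

-12, -10, -1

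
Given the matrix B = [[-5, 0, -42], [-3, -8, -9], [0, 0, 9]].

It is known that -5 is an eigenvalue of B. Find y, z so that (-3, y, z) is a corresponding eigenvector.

3, 0

We need (B + 5I)v = 0.
B + 5I = [[0, 0, -42], [-3, -3, -9], [0, 0, 14]].
Row 1: (0)·-3 + (0)·y + (-42)·z = 0
Row 2: (-3)·-3 + (-3)·y + (-9)·z = 0
Row 3: (0)·-3 + (0)·y + (14)·z = 0
Solving gives y = 3, z = 0.
Check: B·(-3, 3, 0) = (15, -15, 0) = -5·(-3, 3, 0).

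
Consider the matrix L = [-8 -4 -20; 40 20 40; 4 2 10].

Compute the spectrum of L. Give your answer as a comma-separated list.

Set up det(tI - L) = 0.
Expanding along the first row, p(t) = t^3 - 22t^2 + 120t.
Since p(12) = 0, t = 12 is a root.
Dividing by (t - 12) leaves t^2 - 10t.
The quadratic factors as t·(t - 10).
Eigenvalues: 0, 10, 12.

0, 10, 12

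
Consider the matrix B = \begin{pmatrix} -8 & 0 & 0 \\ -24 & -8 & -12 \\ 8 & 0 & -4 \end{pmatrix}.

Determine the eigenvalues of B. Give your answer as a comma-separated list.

The characteristic polynomial is p(t) = det(tI - B).
Expanding along the first row, p(t) = t^3 + 20t^2 + 128t + 256.
Since p(-4) = 0, t = -4 is a root.
Factor out (t + 4): p(t) = (t + 4)·(t^2 + 16t + 64).
The quadratic factor is (t + 8)^2.
Eigenvalues: -8, -8, -4.

-8, -8, -4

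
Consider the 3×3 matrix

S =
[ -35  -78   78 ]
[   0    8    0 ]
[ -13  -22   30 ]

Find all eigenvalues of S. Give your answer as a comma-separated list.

-9, 4, 8

Compute the characteristic polynomial p(lambda) = det(lambda·I - S).
Expanding the 3×3 determinant: p(lambda) = lambda^3 - 3·lambda^2 - 76·lambda + 288.
Since p(8) = 0, lambda = 8 is a root.
Dividing by (lambda - 8) leaves lambda^2 + 5·lambda - 36.
The quadratic factors as (lambda + 9)·(lambda - 4).
Eigenvalues: -9, 4, 8.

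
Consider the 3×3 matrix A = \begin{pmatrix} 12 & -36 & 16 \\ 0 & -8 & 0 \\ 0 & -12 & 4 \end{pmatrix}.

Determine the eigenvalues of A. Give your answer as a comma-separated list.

-8, 4, 12

The characteristic polynomial is p(t) = det(tI - A).
Expanding along the first row, p(t) = t^3 - 8t^2 - 80t + 384.
Rational-root test: t = 12 gives p(12) = 0.
Dividing by (t - 12) leaves t^2 + 4t - 32.
The quadratic factors as (t + 8)·(t - 4).
Eigenvalues: -8, 4, 12.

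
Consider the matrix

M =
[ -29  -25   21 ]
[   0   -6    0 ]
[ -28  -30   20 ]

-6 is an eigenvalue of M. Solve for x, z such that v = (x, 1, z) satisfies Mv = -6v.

We need (M + 6I)v = 0.
M + 6I = [[-23, -25, 21], [0, 0, 0], [-28, -30, 26]].
Row 1: (-23)·x + (-25)·1 + (21)·z = 0
Row 2: (0)·x + (0)·1 + (0)·z = 0
Row 3: (-28)·x + (-30)·1 + (26)·z = 0
Solving gives x = -2, z = -1.
Check: M·(-2, 1, -1) = (12, -6, 6) = -6·(-2, 1, -1).

-2, -1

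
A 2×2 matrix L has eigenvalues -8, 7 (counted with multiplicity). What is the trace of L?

trace(L) is the sum of the eigenvalues: (-8) + (7) = -1.

-1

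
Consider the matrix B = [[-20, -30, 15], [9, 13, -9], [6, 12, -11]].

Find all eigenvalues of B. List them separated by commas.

Compute the characteristic polynomial p(t) = det(tI - B).
Expanding along the first row, p(t) = t^3 + 18t^2 + 105t + 200.
Since p(-5) = 0, t = -5 is a root.
Factor out (t + 5): p(t) = (t + 5)·(t^2 + 13t + 40).
The quadratic factors as (t + 8)·(t + 5).
Eigenvalues: -8, -5, -5.

-8, -5, -5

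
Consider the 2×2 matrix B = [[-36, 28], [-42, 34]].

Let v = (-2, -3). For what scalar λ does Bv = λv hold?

6

Compute Bv: B·(-2, -3) = (-12, -18).
Since Bv = λv, compare component 1: -12 = λ·-2, so λ = 6.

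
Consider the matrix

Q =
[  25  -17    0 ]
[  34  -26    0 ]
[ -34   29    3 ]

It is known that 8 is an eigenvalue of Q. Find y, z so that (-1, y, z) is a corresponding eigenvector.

We need (Q - 8I)v = 0.
Q - 8I = [[17, -17, 0], [34, -34, 0], [-34, 29, -5]].
Row 1: (17)·-1 + (-17)·y + (0)·z = 0
Row 2: (34)·-1 + (-34)·y + (0)·z = 0
Row 3: (-34)·-1 + (29)·y + (-5)·z = 0
Solving gives y = -1, z = 1.
Check: Q·(-1, -1, 1) = (-8, -8, 8) = 8·(-1, -1, 1).

-1, 1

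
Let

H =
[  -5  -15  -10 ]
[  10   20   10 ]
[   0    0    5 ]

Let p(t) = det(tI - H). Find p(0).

-250

p(0) = det(0·I − H) = det(−H) = (−1)^3·det(H).
det(H) = 250, so p(0) = -250.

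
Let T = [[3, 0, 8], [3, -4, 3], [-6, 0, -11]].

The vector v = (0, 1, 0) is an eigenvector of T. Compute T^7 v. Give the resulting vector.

(0, -16384, 0)

First find the eigenvalue: Tv = (0, -4, 0) = -4·(0, 1, 0), so λ = -4.
Then T^7 v = λ^7·v = (-4)^7·(0, 1, 0) = -16384·(0, 1, 0) = (0, -16384, 0).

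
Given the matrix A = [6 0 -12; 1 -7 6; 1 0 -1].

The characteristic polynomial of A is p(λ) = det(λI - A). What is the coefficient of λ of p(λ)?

-29

p(λ) = λ^3 + 2λ^2 - 29λ + 42.
The coefficient of λ is -29.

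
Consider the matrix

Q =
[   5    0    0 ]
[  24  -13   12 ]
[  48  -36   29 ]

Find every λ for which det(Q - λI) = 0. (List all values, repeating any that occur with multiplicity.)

Set up det(tI - Q) = 0.
Expanding the 3×3 determinant: p(t) = t^3 - 21t^2 + 135t - 275.
Try t = 5: p(5) = 0, so 5 is a root.
Dividing by (t - 5) leaves t^2 - 16t + 55.
The quadratic factors as (t - 5)·(t - 11).
Eigenvalues: 5, 5, 11.

5, 5, 11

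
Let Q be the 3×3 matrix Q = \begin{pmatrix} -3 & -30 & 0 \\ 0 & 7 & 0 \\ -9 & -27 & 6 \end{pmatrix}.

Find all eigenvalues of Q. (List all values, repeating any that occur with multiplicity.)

-3, 6, 7

Compute the characteristic polynomial p(μ) = det(μI - Q).
Expanding along the first row, p(μ) = μ^3 - 10μ^2 + 3μ + 126.
Since p(6) = 0, μ = 6 is a root.
Factor out (μ - 6): p(μ) = (μ - 6)·(μ^2 - 4μ - 21).
The quadratic factors as (μ + 3)·(μ - 7).
Eigenvalues: -3, 6, 7.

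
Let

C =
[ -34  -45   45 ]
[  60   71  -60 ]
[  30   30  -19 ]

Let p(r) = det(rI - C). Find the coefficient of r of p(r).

33

p(r) = r^3 - 18r^2 + 33r + 484.
The coefficient of r is 33.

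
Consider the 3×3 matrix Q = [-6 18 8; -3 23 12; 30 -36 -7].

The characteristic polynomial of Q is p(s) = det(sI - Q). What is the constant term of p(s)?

180

p(s) = s^3 - 10s^2 - 11s + 180.
The constant term is 180.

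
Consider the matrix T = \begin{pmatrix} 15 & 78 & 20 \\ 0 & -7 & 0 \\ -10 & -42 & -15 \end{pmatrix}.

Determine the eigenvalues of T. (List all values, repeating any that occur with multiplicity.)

-7, -5, 5

The characteristic polynomial is p(t) = det(tI - T).
Expanding the 3×3 determinant: p(t) = t^3 + 7t^2 - 25t - 175.
Since p(5) = 0, t = 5 is a root.
Factor out (t - 5): p(t) = (t - 5)·(t^2 + 12t + 35).
The quadratic factors as (t + 7)·(t + 5).
Eigenvalues: -7, -5, 5.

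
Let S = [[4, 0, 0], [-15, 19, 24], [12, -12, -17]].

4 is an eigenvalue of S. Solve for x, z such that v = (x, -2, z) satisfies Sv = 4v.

We need (S - 4I)v = 0.
S - 4I = [[0, 0, 0], [-15, 15, 24], [12, -12, -21]].
Row 1: (0)·x + (0)·-2 + (0)·z = 0
Row 2: (-15)·x + (15)·-2 + (24)·z = 0
Row 3: (12)·x + (-12)·-2 + (-21)·z = 0
Solving gives x = -2, z = 0.
Check: S·(-2, -2, 0) = (-8, -8, 0) = 4·(-2, -2, 0).

-2, 0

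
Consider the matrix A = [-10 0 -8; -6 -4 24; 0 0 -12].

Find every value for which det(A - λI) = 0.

Set up det(sI - A) = 0.
Expanding along the first row, p(s) = s^3 + 26s^2 + 208s + 480.
Rational-root test: s = -4 gives p(-4) = 0.
Dividing by (s + 4) leaves s^2 + 22s + 120.
The quadratic factors as (s + 12)·(s + 10).
Eigenvalues: -12, -10, -4.

-12, -10, -4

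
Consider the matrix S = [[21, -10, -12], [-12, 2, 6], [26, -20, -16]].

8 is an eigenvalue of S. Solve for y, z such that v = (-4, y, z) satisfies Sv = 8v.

We need (S - 8I)v = 0.
S - 8I = [[13, -10, -12], [-12, -6, 6], [26, -20, -24]].
Row 1: (13)·-4 + (-10)·y + (-12)·z = 0
Row 2: (-12)·-4 + (-6)·y + (6)·z = 0
Row 3: (26)·-4 + (-20)·y + (-24)·z = 0
Solving gives y = 2, z = -6.
Check: S·(-4, 2, -6) = (-32, 16, -48) = 8·(-4, 2, -6).

2, -6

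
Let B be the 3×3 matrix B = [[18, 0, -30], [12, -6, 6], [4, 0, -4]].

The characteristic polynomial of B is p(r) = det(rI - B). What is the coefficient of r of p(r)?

-36

p(r) = r^3 - 8r^2 - 36r + 288.
The coefficient of r is -36.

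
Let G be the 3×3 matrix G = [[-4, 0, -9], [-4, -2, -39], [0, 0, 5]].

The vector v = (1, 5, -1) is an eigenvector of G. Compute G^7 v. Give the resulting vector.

(78125, 390625, -78125)

First find the eigenvalue: Gv = (5, 25, -5) = 5·(1, 5, -1), so λ = 5.
Then G^7 v = λ^7·v = 5^7·(1, 5, -1) = 78125·(1, 5, -1) = (78125, 390625, -78125).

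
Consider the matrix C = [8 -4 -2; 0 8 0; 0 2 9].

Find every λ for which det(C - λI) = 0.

8, 8, 9

Set up det(λI - C) = 0.
Expanding the 3×3 determinant: p(λ) = λ^3 - 25λ^2 + 208λ - 576.
Since p(8) = 0, λ = 8 is a root.
Dividing by (λ - 8) leaves λ^2 - 17λ + 72.
The quadratic factors as (λ - 8)·(λ - 9).
Eigenvalues: 8, 8, 9.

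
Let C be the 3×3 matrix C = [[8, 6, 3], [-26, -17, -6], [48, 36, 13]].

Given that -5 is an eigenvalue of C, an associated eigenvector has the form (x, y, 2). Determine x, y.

We need (C + 5I)v = 0.
C + 5I = [[13, 6, 3], [-26, -12, -6], [48, 36, 18]].
Row 1: (13)·x + (6)·y + (3)·2 = 0
Row 2: (-26)·x + (-12)·y + (-6)·2 = 0
Row 3: (48)·x + (36)·y + (18)·2 = 0
Solving gives x = 0, y = -1.
Check: C·(0, -1, 2) = (0, 5, -10) = -5·(0, -1, 2).

0, -1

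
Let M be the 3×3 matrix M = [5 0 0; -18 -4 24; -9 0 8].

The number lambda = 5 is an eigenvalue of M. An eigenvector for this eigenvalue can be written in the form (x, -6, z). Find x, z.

-1, -3

We need (M - 5I)v = 0.
M - 5I = [[0, 0, 0], [-18, -9, 24], [-9, 0, 3]].
Row 1: (0)·x + (0)·-6 + (0)·z = 0
Row 2: (-18)·x + (-9)·-6 + (24)·z = 0
Row 3: (-9)·x + (0)·-6 + (3)·z = 0
Solving gives x = -1, z = -3.
Check: M·(-1, -6, -3) = (-5, -30, -15) = 5·(-1, -6, -3).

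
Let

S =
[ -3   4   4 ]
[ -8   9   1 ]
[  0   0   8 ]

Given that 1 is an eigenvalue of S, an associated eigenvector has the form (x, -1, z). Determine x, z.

We need (S - 1I)v = 0.
S - 1I = [[-4, 4, 4], [-8, 8, 1], [0, 0, 7]].
Row 1: (-4)·x + (4)·-1 + (4)·z = 0
Row 2: (-8)·x + (8)·-1 + (1)·z = 0
Row 3: (0)·x + (0)·-1 + (7)·z = 0
Solving gives x = -1, z = 0.
Check: S·(-1, -1, 0) = (-1, -1, 0) = 1·(-1, -1, 0).

-1, 0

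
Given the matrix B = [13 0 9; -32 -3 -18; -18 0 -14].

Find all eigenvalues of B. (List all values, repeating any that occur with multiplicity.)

-5, -3, 4

Set up det(λI - B) = 0.
Cofactor expansion gives p(λ) = λ^3 + 4λ^2 - 17λ - 60.
Since p(-3) = 0, λ = -3 is a root.
Dividing by (λ + 3) leaves λ^2 + λ - 20.
The quadratic factors as (λ + 5)·(λ - 4).
Eigenvalues: -5, -3, 4.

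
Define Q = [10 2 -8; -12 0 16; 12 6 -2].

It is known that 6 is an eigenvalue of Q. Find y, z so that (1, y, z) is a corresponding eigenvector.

We need (Q - 6I)v = 0.
Q - 6I = [[4, 2, -8], [-12, -6, 16], [12, 6, -8]].
Row 1: (4)·1 + (2)·y + (-8)·z = 0
Row 2: (-12)·1 + (-6)·y + (16)·z = 0
Row 3: (12)·1 + (6)·y + (-8)·z = 0
Solving gives y = -2, z = 0.
Check: Q·(1, -2, 0) = (6, -12, 0) = 6·(1, -2, 0).

-2, 0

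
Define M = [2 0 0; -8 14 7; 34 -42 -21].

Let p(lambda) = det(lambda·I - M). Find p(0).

p(0) = det(0·I − M) = det(−M) = (−1)^3·det(M).
det(M) = 0, so p(0) = 0.

0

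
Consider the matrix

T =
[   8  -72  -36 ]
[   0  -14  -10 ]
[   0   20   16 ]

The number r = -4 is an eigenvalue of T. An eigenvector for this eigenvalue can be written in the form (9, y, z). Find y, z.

We need (T + 4I)v = 0.
T + 4I = [[12, -72, -36], [0, -10, -10], [0, 20, 20]].
Row 1: (12)·9 + (-72)·y + (-36)·z = 0
Row 2: (0)·9 + (-10)·y + (-10)·z = 0
Row 3: (0)·9 + (20)·y + (20)·z = 0
Solving gives y = 3, z = -3.
Check: T·(9, 3, -3) = (-36, -12, 12) = -4·(9, 3, -3).

3, -3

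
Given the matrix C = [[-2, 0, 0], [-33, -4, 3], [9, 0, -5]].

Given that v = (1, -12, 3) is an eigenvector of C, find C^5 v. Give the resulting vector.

(-32, 384, -96)

First find the eigenvalue: Cv = (-2, 24, -6) = -2·(1, -12, 3), so λ = -2.
Then C^5 v = λ^5·v = (-2)^5·(1, -12, 3) = -32·(1, -12, 3) = (-32, 384, -96).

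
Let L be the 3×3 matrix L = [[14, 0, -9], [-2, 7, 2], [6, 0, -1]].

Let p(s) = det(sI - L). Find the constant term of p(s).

p(s) = s^3 - 20s^2 + 131s - 280.
The constant term is -280.

-280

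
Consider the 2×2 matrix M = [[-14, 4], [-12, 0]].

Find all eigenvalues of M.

det(M - μI) = (-14 - μ)(0 - μ) - (4)·(-12) = μ^2 + 14μ + 48.
This factors as (μ + 8)·(μ + 6) = 0.
Eigenvalues: -8, -6.

-8, -6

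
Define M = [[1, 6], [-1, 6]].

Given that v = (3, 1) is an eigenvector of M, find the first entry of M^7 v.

6561

First find the eigenvalue: Mv = (9, 3) = 3·(3, 1), so λ = 3.
Then M^7 v = λ^7·v = 3^7·(3, 1) = 2187·(3, 1) = (6561, 2187).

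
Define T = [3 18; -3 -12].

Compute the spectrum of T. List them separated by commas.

-6, -3

det(T - μI) = (3 - μ)(-12 - μ) - (18)·(-3) = μ^2 + 9μ + 18.
This factors as (μ + 6)·(μ + 3) = 0.
Eigenvalues: -6, -3.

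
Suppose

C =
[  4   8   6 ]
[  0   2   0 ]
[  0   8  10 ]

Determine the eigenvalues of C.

Compute the characteristic polynomial p(r) = det(rI - C).
Cofactor expansion gives p(r) = r^3 - 16r^2 + 68r - 80.
Rational-root test: r = 2 gives p(2) = 0.
Dividing by (r - 2) leaves r^2 - 14r + 40.
The quadratic factors as (r - 4)·(r - 10).
Eigenvalues: 2, 4, 10.

2, 4, 10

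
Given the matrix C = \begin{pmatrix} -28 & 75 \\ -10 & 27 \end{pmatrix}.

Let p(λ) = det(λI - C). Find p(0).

p(0) = det(0·I − C) = det(−C) = (−1)^2·det(C).
det(C) = -6, so p(0) = -6.

-6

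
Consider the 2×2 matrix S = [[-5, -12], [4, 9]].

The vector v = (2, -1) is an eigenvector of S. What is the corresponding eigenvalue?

Compute Sv: S·(2, -1) = (2, -1).
Since Sv = λv, compare component 1: 2 = λ·2, so λ = 1.

1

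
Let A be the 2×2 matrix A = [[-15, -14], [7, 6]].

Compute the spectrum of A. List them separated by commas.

det(A - rI) = (-15 - r)(6 - r) - (-14)·(7) = r^2 + 9r + 8.
This factors as (r + 8)·(r + 1) = 0.
Eigenvalues: -8, -1.

-8, -1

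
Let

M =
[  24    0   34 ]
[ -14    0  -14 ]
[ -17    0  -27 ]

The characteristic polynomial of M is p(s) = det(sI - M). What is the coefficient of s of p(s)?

-70

p(s) = s^3 + 3s^2 - 70s.
The coefficient of s is -70.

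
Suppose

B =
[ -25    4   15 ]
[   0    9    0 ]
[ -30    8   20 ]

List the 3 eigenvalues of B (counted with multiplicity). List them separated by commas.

-10, 5, 9

Compute the characteristic polynomial p(lambda) = det(lambda·I - B).
Cofactor expansion gives p(lambda) = lambda^3 - 4·lambda^2 - 95·lambda + 450.
Rational-root test: lambda = 5 gives p(5) = 0.
Factor out (lambda - 5): p(lambda) = (lambda - 5)·(lambda^2 + lambda - 90).
The quadratic factors as (lambda + 10)·(lambda - 9).
Eigenvalues: -10, 5, 9.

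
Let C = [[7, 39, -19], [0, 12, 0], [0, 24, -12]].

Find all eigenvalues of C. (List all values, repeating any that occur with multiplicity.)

Compute the characteristic polynomial p(r) = det(rI - C).
Expanding the 3×3 determinant: p(r) = r^3 - 7r^2 - 144r + 1008.
Since p(7) = 0, r = 7 is a root.
Dividing by (r - 7) leaves r^2 - 144.
The quadratic factors as (r + 12)·(r - 12).
Eigenvalues: -12, 7, 12.

-12, 7, 12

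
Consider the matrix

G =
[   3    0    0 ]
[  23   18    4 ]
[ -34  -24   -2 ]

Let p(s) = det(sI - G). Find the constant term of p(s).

p(s) = s^3 - 19s^2 + 108s - 180.
The constant term is -180.

-180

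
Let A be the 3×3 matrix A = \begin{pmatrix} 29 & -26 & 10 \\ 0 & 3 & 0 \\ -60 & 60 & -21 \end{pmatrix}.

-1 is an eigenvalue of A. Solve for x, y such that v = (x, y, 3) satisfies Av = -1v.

We need (A + 1I)v = 0.
A + 1I = [[30, -26, 10], [0, 4, 0], [-60, 60, -20]].
Row 1: (30)·x + (-26)·y + (10)·3 = 0
Row 2: (0)·x + (4)·y + (0)·3 = 0
Row 3: (-60)·x + (60)·y + (-20)·3 = 0
Solving gives x = -1, y = 0.
Check: A·(-1, 0, 3) = (1, 0, -3) = -1·(-1, 0, 3).

-1, 0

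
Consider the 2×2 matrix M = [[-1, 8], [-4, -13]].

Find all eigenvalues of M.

-9, -5

det(M - sI) = (-1 - s)(-13 - s) - (8)·(-4) = s^2 + 14s + 45.
This factors as (s + 9)·(s + 5) = 0.
Eigenvalues: -9, -5.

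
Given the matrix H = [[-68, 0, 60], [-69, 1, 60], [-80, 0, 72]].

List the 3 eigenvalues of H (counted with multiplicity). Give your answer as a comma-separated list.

-8, 1, 12

Compute the characteristic polynomial p(r) = det(rI - H).
Expanding along the first row, p(r) = r^3 - 5r^2 - 92r + 96.
Rational-root test: r = -8 gives p(-8) = 0.
Dividing by (r + 8) leaves r^2 - 13r + 12.
The quadratic factors as (r - 1)·(r - 12).
Eigenvalues: -8, 1, 12.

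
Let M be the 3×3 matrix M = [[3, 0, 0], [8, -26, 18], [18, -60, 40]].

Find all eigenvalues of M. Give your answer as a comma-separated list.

The characteristic polynomial is p(r) = det(rI - M).
Cofactor expansion gives p(r) = r^3 - 17r^2 + 82r - 120.
Since p(3) = 0, r = 3 is a root.
Factor out (r - 3): p(r) = (r - 3)·(r^2 - 14r + 40).
The quadratic factors as (r - 4)·(r - 10).
Eigenvalues: 3, 4, 10.

3, 4, 10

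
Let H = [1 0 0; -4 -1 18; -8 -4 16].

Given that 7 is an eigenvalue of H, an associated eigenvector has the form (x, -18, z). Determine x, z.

0, -8

We need (H - 7I)v = 0.
H - 7I = [[-6, 0, 0], [-4, -8, 18], [-8, -4, 9]].
Row 1: (-6)·x + (0)·-18 + (0)·z = 0
Row 2: (-4)·x + (-8)·-18 + (18)·z = 0
Row 3: (-8)·x + (-4)·-18 + (9)·z = 0
Solving gives x = 0, z = -8.
Check: H·(0, -18, -8) = (0, -126, -56) = 7·(0, -18, -8).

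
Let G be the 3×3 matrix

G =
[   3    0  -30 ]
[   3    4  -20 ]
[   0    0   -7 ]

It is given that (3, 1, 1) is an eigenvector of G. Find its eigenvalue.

Compute Gv: G·(3, 1, 1) = (-21, -7, -7).
Since Gv = λv, compare component 1: -21 = λ·3, so λ = -7.

-7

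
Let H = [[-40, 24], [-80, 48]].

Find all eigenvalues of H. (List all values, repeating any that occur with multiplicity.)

det(H - μI) = (-40 - μ)(48 - μ) - (24)·(-80) = μ^2 - 8μ.
This factors as μ·(μ - 8) = 0.
Eigenvalues: 0, 8.

0, 8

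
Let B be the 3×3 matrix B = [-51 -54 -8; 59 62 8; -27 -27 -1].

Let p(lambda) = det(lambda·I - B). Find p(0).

p(0) = det(0·I − B) = det(−B) = (−1)^3·det(B).
det(B) = -24, so p(0) = 24.

24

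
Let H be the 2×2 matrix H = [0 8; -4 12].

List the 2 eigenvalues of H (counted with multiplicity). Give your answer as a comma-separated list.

4, 8

det(H - sI) = (0 - s)(12 - s) - (8)·(-4) = s^2 - 12s + 32.
This factors as (s - 4)·(s - 8) = 0.
Eigenvalues: 4, 8.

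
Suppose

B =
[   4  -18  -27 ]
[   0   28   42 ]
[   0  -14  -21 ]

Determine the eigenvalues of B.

Set up det(tI - B) = 0.
Cofactor expansion gives p(t) = t^3 - 11t^2 + 28t.
Since p(0) = 0, t = 0 is a root.
Factor out t: p(t) = t·(t^2 - 11t + 28).
The quadratic factors as (t - 4)·(t - 7).
Eigenvalues: 0, 4, 7.

0, 4, 7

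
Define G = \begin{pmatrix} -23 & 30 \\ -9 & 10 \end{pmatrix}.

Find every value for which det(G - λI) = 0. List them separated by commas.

det(G - μI) = (-23 - μ)(10 - μ) - (30)·(-9) = μ^2 + 13μ + 40.
This factors as (μ + 8)·(μ + 5) = 0.
Eigenvalues: -8, -5.

-8, -5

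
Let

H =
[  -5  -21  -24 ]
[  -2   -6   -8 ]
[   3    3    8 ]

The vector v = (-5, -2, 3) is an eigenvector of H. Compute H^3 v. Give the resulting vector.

(-5, -2, 3)

First find the eigenvalue: Hv = (-5, -2, 3) = 1·(-5, -2, 3), so λ = 1.
Then H^3 v = λ^3·v = 1^3·(-5, -2, 3) = 1·(-5, -2, 3) = (-5, -2, 3).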